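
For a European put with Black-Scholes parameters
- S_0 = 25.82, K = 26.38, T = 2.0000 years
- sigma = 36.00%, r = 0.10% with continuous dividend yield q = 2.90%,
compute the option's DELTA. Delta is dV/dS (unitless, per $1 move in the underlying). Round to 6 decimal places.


d1 = 0.1024189924; d2 = -0.4066978900
phi(d1) = 0.3968553755; exp(-qT) = 0.9436499474; exp(-rT) = 0.9980019987
N(-d1) = 0.4592120546
Delta = -exp(-qT) * N(-d1) = -0.9436499474 * 0.4592120546 = -0.433335

Answer: Delta = -0.433335


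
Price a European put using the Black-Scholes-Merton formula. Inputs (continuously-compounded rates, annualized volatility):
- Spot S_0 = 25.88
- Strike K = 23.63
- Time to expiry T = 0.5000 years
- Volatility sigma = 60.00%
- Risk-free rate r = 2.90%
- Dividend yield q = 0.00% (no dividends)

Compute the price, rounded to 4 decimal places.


Answer: Price = 2.9600

Derivation:
d1 = (ln(S/K) + (r - q + 0.5*sigma^2) * T) / (sigma * sqrt(T)) = 0.46068803
d2 = d1 - sigma * sqrt(T) = 0.03642396
exp(-rT) = 0.98560462; exp(-qT) = 1.00000000
P = K * exp(-rT) * N(-d2) - S_0 * exp(-qT) * N(-d1)
N(-d1) = 0.32251122; N(-d2) = 0.48547215
P = 23.6300 * 0.98560462 * 0.48547215 - 25.8800 * 1.00000000 * 0.32251122 = 2.9600


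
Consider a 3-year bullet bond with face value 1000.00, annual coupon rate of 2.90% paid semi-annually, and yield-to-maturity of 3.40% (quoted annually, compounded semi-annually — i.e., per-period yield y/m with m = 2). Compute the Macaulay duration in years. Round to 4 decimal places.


Answer: Macaulay duration = 2.8939 years

Derivation:
Coupon per period c = face * coupon_rate / m = 14.500000
Periods per year m = 2; per-period yield y/m = 0.017000
Number of cashflows N = 6
Cashflows (t years, CF_t, discount factor 1/(1+y/m)^(m*t), PV):
  t = 0.5000: CF_t = 14.500000, DF = 0.983284, PV = 14.257620
  t = 1.0000: CF_t = 14.500000, DF = 0.966848, PV = 14.019292
  t = 1.5000: CF_t = 14.500000, DF = 0.950686, PV = 13.784948
  t = 2.0000: CF_t = 14.500000, DF = 0.934795, PV = 13.554521
  t = 2.5000: CF_t = 14.500000, DF = 0.919169, PV = 13.327946
  t = 3.0000: CF_t = 1014.500000, DF = 0.903804, PV = 916.909207
Price P = sum_t PV_t = 985.853537
Macaulay numerator sum_t t * PV_t:
  t * PV_t at t = 0.5000: 7.128810
  t * PV_t at t = 1.0000: 14.019292
  t * PV_t at t = 1.5000: 20.677423
  t * PV_t at t = 2.0000: 27.109043
  t * PV_t at t = 2.5000: 33.319866
  t * PV_t at t = 3.0000: 2750.727622
Macaulay duration D = (sum_t t * PV_t) / P = 2852.982056 / 985.853537 = 2.893921


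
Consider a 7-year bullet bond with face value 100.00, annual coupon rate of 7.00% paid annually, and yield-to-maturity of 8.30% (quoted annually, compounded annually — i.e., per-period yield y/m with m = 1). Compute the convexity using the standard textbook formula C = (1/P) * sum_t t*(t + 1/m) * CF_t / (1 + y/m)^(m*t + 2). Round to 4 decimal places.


Coupon per period c = face * coupon_rate / m = 7.000000
Periods per year m = 1; per-period yield y/m = 0.083000
Number of cashflows N = 7
Cashflows (t years, CF_t, discount factor 1/(1+y/m)^(m*t), PV):
  t = 1.0000: CF_t = 7.000000, DF = 0.923361, PV = 6.463527
  t = 2.0000: CF_t = 7.000000, DF = 0.852596, PV = 5.968169
  t = 3.0000: CF_t = 7.000000, DF = 0.787254, PV = 5.510775
  t = 4.0000: CF_t = 7.000000, DF = 0.726919, PV = 5.088435
  t = 5.0000: CF_t = 7.000000, DF = 0.671209, PV = 4.698462
  t = 6.0000: CF_t = 7.000000, DF = 0.619768, PV = 4.338377
  t = 7.0000: CF_t = 107.000000, DF = 0.572270, PV = 61.232865
Price P = sum_t PV_t = 93.300611
Convexity numerator sum_t t*(t + 1/m) * CF_t / (1+y/m)^(m*t + 2):
  t = 1.0000: term = 11.021550
  t = 2.0000: term = 30.530609
  t = 3.0000: term = 56.381549
  t = 4.0000: term = 86.767542
  t = 5.0000: term = 120.176651
  t = 6.0000: term = 155.353012
  t = 7.0000: term = 2923.584799
Convexity = (1/P) * sum = 3383.815711 / 93.300611 = 36.267884

Answer: Convexity = 36.2679


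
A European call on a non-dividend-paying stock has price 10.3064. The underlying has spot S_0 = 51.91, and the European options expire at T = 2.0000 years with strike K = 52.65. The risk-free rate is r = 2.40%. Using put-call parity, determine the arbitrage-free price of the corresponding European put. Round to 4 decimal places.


Answer: Put price = 8.5789

Derivation:
Put-call parity: C - P = S_0 * exp(-qT) - K * exp(-rT).
S_0 * exp(-qT) = 51.9100 * 1.00000000 = 51.91000000
K * exp(-rT) = 52.6500 * 0.95313379 = 50.18249389
P = C - S*exp(-qT) + K*exp(-rT)
P = 10.3064 - 51.91000000 + 50.18249389 = 8.5789


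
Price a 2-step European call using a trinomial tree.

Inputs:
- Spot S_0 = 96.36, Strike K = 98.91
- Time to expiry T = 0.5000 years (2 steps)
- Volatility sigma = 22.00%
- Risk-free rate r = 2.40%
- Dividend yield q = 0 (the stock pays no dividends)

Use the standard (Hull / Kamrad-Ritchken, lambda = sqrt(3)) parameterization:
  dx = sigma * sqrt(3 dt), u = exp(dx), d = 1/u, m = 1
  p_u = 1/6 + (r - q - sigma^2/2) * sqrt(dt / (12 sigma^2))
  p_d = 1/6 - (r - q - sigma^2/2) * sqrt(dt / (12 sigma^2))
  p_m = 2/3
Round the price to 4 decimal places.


Answer: Price = V(0,0) = 5.0327

Derivation:
dt = T/N = 0.250000; dx = sigma*sqrt(3*dt) = 0.190526
u = exp(dx) = 1.209885; d = 1/u = 0.826525
p_u = 0.166535, p_m = 0.666667, p_d = 0.166798
Discount per step: exp(-r*dt) = 0.994018
Stock lattice S(k, j) with j the centered position index:
  k=0: S(0,+0) = 96.3600
  k=1: S(1,-1) = 79.6439; S(1,+0) = 96.3600; S(1,+1) = 116.5846
  k=2: S(2,-2) = 65.8277; S(2,-1) = 79.6439; S(2,+0) = 96.3600; S(2,+1) = 116.5846; S(2,+2) = 141.0539
Terminal payoffs V(N, j) = max(S_T - K, 0):
  V(2,-2) = 0.000000; V(2,-1) = 0.000000; V(2,+0) = 0.000000; V(2,+1) = 17.674551; V(2,+2) = 42.143938
Backward induction: V(k, j) = exp(-r*dt) * [p_u * V(k+1, j+1) + p_m * V(k+1, j) + p_d * V(k+1, j-1)]
  V(1,-1) = exp(-r*dt) * [p_u*0.000000 + p_m*0.000000 + p_d*0.000000] = 0.000000
  V(1,+0) = exp(-r*dt) * [p_u*17.674551 + p_m*0.000000 + p_d*0.000000] = 2.925832
  V(1,+1) = exp(-r*dt) * [p_u*42.143938 + p_m*17.674551 + p_d*0.000000] = 18.689022
  V(0,+0) = exp(-r*dt) * [p_u*18.689022 + p_m*2.925832 + p_d*0.000000] = 5.032652


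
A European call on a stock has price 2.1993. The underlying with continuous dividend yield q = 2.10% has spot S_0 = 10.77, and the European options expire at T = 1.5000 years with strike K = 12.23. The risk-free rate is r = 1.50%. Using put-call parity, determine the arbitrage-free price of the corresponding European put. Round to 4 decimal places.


Put-call parity: C - P = S_0 * exp(-qT) - K * exp(-rT).
S_0 * exp(-qT) = 10.7700 * 0.96899096 = 10.43603260
K * exp(-rT) = 12.2300 * 0.97775124 = 11.95789763
P = C - S*exp(-qT) + K*exp(-rT)
P = 2.1993 - 10.43603260 + 11.95789763 = 3.7212

Answer: Put price = 3.7212


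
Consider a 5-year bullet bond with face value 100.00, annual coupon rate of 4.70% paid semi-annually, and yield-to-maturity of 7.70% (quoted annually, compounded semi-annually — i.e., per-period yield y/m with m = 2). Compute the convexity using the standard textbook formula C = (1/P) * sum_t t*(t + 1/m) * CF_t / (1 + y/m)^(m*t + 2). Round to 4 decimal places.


Answer: Convexity = 21.9629

Derivation:
Coupon per period c = face * coupon_rate / m = 2.350000
Periods per year m = 2; per-period yield y/m = 0.038500
Number of cashflows N = 10
Cashflows (t years, CF_t, discount factor 1/(1+y/m)^(m*t), PV):
  t = 0.5000: CF_t = 2.350000, DF = 0.962927, PV = 2.262879
  t = 1.0000: CF_t = 2.350000, DF = 0.927229, PV = 2.178988
  t = 1.5000: CF_t = 2.350000, DF = 0.892854, PV = 2.098207
  t = 2.0000: CF_t = 2.350000, DF = 0.859754, PV = 2.020421
  t = 2.5000: CF_t = 2.350000, DF = 0.827880, PV = 1.945518
  t = 3.0000: CF_t = 2.350000, DF = 0.797188, PV = 1.873393
  t = 3.5000: CF_t = 2.350000, DF = 0.767635, PV = 1.803941
  t = 4.0000: CF_t = 2.350000, DF = 0.739176, PV = 1.737064
  t = 4.5000: CF_t = 2.350000, DF = 0.711773, PV = 1.672666
  t = 5.0000: CF_t = 102.350000, DF = 0.685386, PV = 70.149219
Price P = sum_t PV_t = 87.742297
Convexity numerator sum_t t*(t + 1/m) * CF_t / (1+y/m)^(m*t + 2):
  t = 0.5000: term = 1.049104
  t = 1.0000: term = 3.030631
  t = 1.5000: term = 5.836555
  t = 2.0000: term = 9.366964
  t = 2.5000: term = 13.529558
  t = 3.0000: term = 18.239173
  t = 3.5000: term = 23.417331
  t = 4.0000: term = 28.991812
  t = 4.5000: term = 34.896259
  t = 5.0000: term = 1788.720690
Convexity = (1/P) * sum = 1927.078078 / 87.742297 = 21.962932


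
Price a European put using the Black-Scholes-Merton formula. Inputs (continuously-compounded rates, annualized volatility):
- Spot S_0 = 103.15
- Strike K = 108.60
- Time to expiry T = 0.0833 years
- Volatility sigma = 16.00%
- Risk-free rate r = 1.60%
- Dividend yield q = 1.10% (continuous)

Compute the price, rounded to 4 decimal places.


d1 = (ln(S/K) + (r - q + 0.5*sigma^2) * T) / (sigma * sqrt(T)) = -1.08284421
d2 = d1 - sigma * sqrt(T) = -1.12902300
exp(-rT) = 0.99866809; exp(-qT) = 0.99908412
P = K * exp(-rT) * N(-d2) - S_0 * exp(-qT) * N(-d1)
N(-d1) = 0.86056121; N(-d2) = 0.87055593
P = 108.6000 * 0.99866809 * 0.87055593 - 103.1500 * 0.99908412 * 0.86056121 = 5.7309

Answer: Price = 5.7309


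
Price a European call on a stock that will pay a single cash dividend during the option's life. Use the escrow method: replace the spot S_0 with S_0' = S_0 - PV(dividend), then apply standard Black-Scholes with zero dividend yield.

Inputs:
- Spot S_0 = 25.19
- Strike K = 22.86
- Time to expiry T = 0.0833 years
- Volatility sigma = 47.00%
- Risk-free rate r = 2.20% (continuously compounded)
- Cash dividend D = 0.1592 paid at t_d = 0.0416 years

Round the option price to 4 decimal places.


Answer: Price = 2.6894

Derivation:
PV(D) = D * exp(-r * t_d) = 0.1592 * 0.99908522 = 0.15905437
S_0' = S_0 - PV(D) = 25.1900 - 0.15905437 = 25.03094563
d1 = (ln(S_0'/K) + (r + sigma^2/2)*T) / (sigma*sqrt(T)) = 0.75014508
d2 = d1 - sigma*sqrt(T) = 0.61449490
exp(-rT) = 0.99816908
N(d1) = 0.77341633; N(d2) = 0.73055583
C = S_0' * N(d1) - K * exp(-rT) * N(d2) = 25.03094563 * 0.77341633 - 22.8600 * 0.99816908 * 0.73055583 = 2.6894


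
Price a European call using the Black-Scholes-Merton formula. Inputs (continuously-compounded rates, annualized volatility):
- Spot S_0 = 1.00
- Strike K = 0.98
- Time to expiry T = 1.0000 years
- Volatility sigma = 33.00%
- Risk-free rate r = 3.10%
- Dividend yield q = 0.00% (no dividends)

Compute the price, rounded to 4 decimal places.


Answer: Price = 0.1543

Derivation:
d1 = (ln(S/K) + (r - q + 0.5*sigma^2) * T) / (sigma * sqrt(T)) = 0.32015972
d2 = d1 - sigma * sqrt(T) = -0.00984028
exp(-rT) = 0.96947557; exp(-qT) = 1.00000000
C = S_0 * exp(-qT) * N(d1) - K * exp(-rT) * N(d2)
N(d1) = 0.62557637; N(d2) = 0.49607436
C = 1.0000 * 1.00000000 * 0.62557637 - 0.9800 * 0.96947557 * 0.49607436 = 0.1543


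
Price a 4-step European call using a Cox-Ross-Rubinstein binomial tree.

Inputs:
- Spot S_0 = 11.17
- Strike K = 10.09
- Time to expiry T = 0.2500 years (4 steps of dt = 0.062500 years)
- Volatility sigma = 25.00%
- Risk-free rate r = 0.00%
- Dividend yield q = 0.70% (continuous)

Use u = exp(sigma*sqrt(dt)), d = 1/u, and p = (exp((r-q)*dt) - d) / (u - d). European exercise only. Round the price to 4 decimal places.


dt = T/N = 0.062500
u = exp(sigma*sqrt(dt)) = 1.064494; d = 1/u = 0.939413
p = (exp((r-q)*dt) - d) / (u - d) = 0.480883
Discount per step: exp(-r*dt) = 1.000000
Stock lattice S(k, i) with i counting down-moves:
  k=0: S(0,0) = 11.1700
  k=1: S(1,0) = 11.8904; S(1,1) = 10.4932
  k=2: S(2,0) = 12.6573; S(2,1) = 11.1700; S(2,2) = 9.8575
  k=3: S(3,0) = 13.4736; S(3,1) = 11.8904; S(3,2) = 10.4932; S(3,3) = 9.2603
  k=4: S(4,0) = 14.3426; S(4,1) = 12.6573; S(4,2) = 11.1700; S(4,3) = 9.8575; S(4,4) = 8.6992
Terminal payoffs V(N, i) = max(S_T - K, 0):
  V(4,0) = 4.252564; V(4,1) = 2.567268; V(4,2) = 1.080000; V(4,3) = 0.000000; V(4,4) = 0.000000
Backward induction: V(k, i) = exp(-r*dt) * [p * V(k+1, i) + (1-p) * V(k+1, i+1)].
  V(3,0) = exp(-r*dt) * [p*4.252564 + (1-p)*2.567268] = 3.377698
  V(3,1) = exp(-r*dt) * [p*2.567268 + (1-p)*1.080000] = 1.795202
  V(3,2) = exp(-r*dt) * [p*1.080000 + (1-p)*0.000000] = 0.519354
  V(3,3) = exp(-r*dt) * [p*0.000000 + (1-p)*0.000000] = 0.000000
  V(2,0) = exp(-r*dt) * [p*3.377698 + (1-p)*1.795202] = 2.556198
  V(2,1) = exp(-r*dt) * [p*1.795202 + (1-p)*0.519354] = 1.132888
  V(2,2) = exp(-r*dt) * [p*0.519354 + (1-p)*0.000000] = 0.249748
  V(1,0) = exp(-r*dt) * [p*2.556198 + (1-p)*1.132888] = 1.817334
  V(1,1) = exp(-r*dt) * [p*1.132888 + (1-p)*0.249748] = 0.674435
  V(0,0) = exp(-r*dt) * [p*1.817334 + (1-p)*0.674435] = 1.224036

Answer: Price = V(0,0) = 1.2240


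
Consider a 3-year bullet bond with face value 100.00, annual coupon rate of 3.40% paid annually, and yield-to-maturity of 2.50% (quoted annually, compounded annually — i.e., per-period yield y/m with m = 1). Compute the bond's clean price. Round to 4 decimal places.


Answer: Price = 102.5704

Derivation:
Coupon per period c = face * coupon_rate / m = 3.400000
Periods per year m = 1; per-period yield y/m = 0.025000
Number of cashflows N = 3
Cashflows (t years, CF_t, discount factor 1/(1+y/m)^(m*t), PV):
  t = 1.0000: CF_t = 3.400000, DF = 0.975610, PV = 3.317073
  t = 2.0000: CF_t = 3.400000, DF = 0.951814, PV = 3.236169
  t = 3.0000: CF_t = 103.400000, DF = 0.928599, PV = 96.017179
Price P = sum_t PV_t = 102.570421


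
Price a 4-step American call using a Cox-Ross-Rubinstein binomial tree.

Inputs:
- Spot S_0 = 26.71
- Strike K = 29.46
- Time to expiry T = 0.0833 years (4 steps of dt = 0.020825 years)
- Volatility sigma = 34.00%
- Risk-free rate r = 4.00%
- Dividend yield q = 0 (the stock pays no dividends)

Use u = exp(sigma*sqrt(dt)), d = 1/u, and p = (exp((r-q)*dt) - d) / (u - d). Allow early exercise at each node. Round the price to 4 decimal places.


dt = T/N = 0.020825
u = exp(sigma*sqrt(dt)) = 1.050289; d = 1/u = 0.952119
p = (exp((r-q)*dt) - d) / (u - d) = 0.496225
Discount per step: exp(-r*dt) = 0.999167
Stock lattice S(k, i) with i counting down-moves:
  k=0: S(0,0) = 26.7100
  k=1: S(1,0) = 28.0532; S(1,1) = 25.4311
  k=2: S(2,0) = 29.4640; S(2,1) = 26.7100; S(2,2) = 24.2134
  k=3: S(3,0) = 30.9457; S(3,1) = 28.0532; S(3,2) = 25.4311; S(3,3) = 23.0541
  k=4: S(4,0) = 32.5019; S(4,1) = 29.4640; S(4,2) = 26.7100; S(4,3) = 24.2134; S(4,4) = 21.9502
Terminal payoffs V(N, i) = max(S_T - K, 0):
  V(4,0) = 3.041877; V(4,1) = 0.003964; V(4,2) = 0.000000; V(4,3) = 0.000000; V(4,4) = 0.000000
Backward induction: V(k, i) = exp(-r*dt) * [p * V(k+1, i) + (1-p) * V(k+1, i+1)]; then take max(V_cont, immediate exercise) for American.
  V(3,0) = exp(-r*dt) * [p*3.041877 + (1-p)*0.003964] = 1.510194; exercise = 1.485664; V(3,0) = max -> 1.510194
  V(3,1) = exp(-r*dt) * [p*0.003964 + (1-p)*0.000000] = 0.001965; exercise = 0.000000; V(3,1) = max -> 0.001965
  V(3,2) = exp(-r*dt) * [p*0.000000 + (1-p)*0.000000] = 0.000000; exercise = 0.000000; V(3,2) = max -> 0.000000
  V(3,3) = exp(-r*dt) * [p*0.000000 + (1-p)*0.000000] = 0.000000; exercise = 0.000000; V(3,3) = max -> 0.000000
  V(2,0) = exp(-r*dt) * [p*1.510194 + (1-p)*0.001965] = 0.749761; exercise = 0.003964; V(2,0) = max -> 0.749761
  V(2,1) = exp(-r*dt) * [p*0.001965 + (1-p)*0.000000] = 0.000974; exercise = 0.000000; V(2,1) = max -> 0.000974
  V(2,2) = exp(-r*dt) * [p*0.000000 + (1-p)*0.000000] = 0.000000; exercise = 0.000000; V(2,2) = max -> 0.000000
  V(1,0) = exp(-r*dt) * [p*0.749761 + (1-p)*0.000974] = 0.372231; exercise = 0.000000; V(1,0) = max -> 0.372231
  V(1,1) = exp(-r*dt) * [p*0.000974 + (1-p)*0.000000] = 0.000483; exercise = 0.000000; V(1,1) = max -> 0.000483
  V(0,0) = exp(-r*dt) * [p*0.372231 + (1-p)*0.000483] = 0.184800; exercise = 0.000000; V(0,0) = max -> 0.184800

Answer: Price = V(0,0) = 0.1848


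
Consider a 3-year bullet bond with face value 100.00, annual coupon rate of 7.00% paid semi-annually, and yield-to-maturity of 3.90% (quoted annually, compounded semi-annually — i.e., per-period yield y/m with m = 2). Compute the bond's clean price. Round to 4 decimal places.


Coupon per period c = face * coupon_rate / m = 3.500000
Periods per year m = 2; per-period yield y/m = 0.019500
Number of cashflows N = 6
Cashflows (t years, CF_t, discount factor 1/(1+y/m)^(m*t), PV):
  t = 0.5000: CF_t = 3.500000, DF = 0.980873, PV = 3.433055
  t = 1.0000: CF_t = 3.500000, DF = 0.962112, PV = 3.367391
  t = 1.5000: CF_t = 3.500000, DF = 0.943709, PV = 3.302983
  t = 2.0000: CF_t = 3.500000, DF = 0.925659, PV = 3.239807
  t = 2.5000: CF_t = 3.500000, DF = 0.907954, PV = 3.177839
  t = 3.0000: CF_t = 103.500000, DF = 0.890588, PV = 92.175811
Price P = sum_t PV_t = 108.696887

Answer: Price = 108.6969


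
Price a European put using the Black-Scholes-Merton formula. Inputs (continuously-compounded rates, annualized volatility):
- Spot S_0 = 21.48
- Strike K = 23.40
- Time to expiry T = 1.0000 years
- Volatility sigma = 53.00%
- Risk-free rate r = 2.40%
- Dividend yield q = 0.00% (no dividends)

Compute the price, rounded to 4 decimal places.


Answer: Price = 5.3448

Derivation:
d1 = (ln(S/K) + (r - q + 0.5*sigma^2) * T) / (sigma * sqrt(T)) = 0.14874764
d2 = d1 - sigma * sqrt(T) = -0.38125236
exp(-rT) = 0.97628571; exp(-qT) = 1.00000000
P = K * exp(-rT) * N(-d2) - S_0 * exp(-qT) * N(-d1)
N(-d1) = 0.44087639; N(-d2) = 0.64849200
P = 23.4000 * 0.97628571 * 0.64849200 - 21.4800 * 1.00000000 * 0.44087639 = 5.3448


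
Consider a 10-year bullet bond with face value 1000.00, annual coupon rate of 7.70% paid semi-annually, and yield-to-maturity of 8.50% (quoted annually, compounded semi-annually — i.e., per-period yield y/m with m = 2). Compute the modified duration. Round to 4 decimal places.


Answer: Modified duration = 6.7745

Derivation:
Coupon per period c = face * coupon_rate / m = 38.500000
Periods per year m = 2; per-period yield y/m = 0.042500
Number of cashflows N = 20
Cashflows (t years, CF_t, discount factor 1/(1+y/m)^(m*t), PV):
  t = 0.5000: CF_t = 38.500000, DF = 0.959233, PV = 36.930456
  t = 1.0000: CF_t = 38.500000, DF = 0.920127, PV = 35.424897
  t = 1.5000: CF_t = 38.500000, DF = 0.882616, PV = 33.980717
  t = 2.0000: CF_t = 38.500000, DF = 0.846634, PV = 32.595412
  t = 2.5000: CF_t = 38.500000, DF = 0.812119, PV = 31.266582
  t = 3.0000: CF_t = 38.500000, DF = 0.779011, PV = 29.991925
  t = 3.5000: CF_t = 38.500000, DF = 0.747253, PV = 28.769233
  t = 4.0000: CF_t = 38.500000, DF = 0.716789, PV = 27.596387
  t = 4.5000: CF_t = 38.500000, DF = 0.687568, PV = 26.471354
  t = 5.0000: CF_t = 38.500000, DF = 0.659537, PV = 25.392186
  t = 5.5000: CF_t = 38.500000, DF = 0.632650, PV = 24.357013
  t = 6.0000: CF_t = 38.500000, DF = 0.606858, PV = 23.364041
  t = 6.5000: CF_t = 38.500000, DF = 0.582118, PV = 22.411550
  t = 7.0000: CF_t = 38.500000, DF = 0.558387, PV = 21.497890
  t = 7.5000: CF_t = 38.500000, DF = 0.535623, PV = 20.621477
  t = 8.0000: CF_t = 38.500000, DF = 0.513787, PV = 19.780794
  t = 8.5000: CF_t = 38.500000, DF = 0.492841, PV = 18.974382
  t = 9.0000: CF_t = 38.500000, DF = 0.472749, PV = 18.200846
  t = 9.5000: CF_t = 38.500000, DF = 0.453477, PV = 17.458845
  t = 10.0000: CF_t = 1038.500000, DF = 0.434989, PV = 451.736547
Price P = sum_t PV_t = 946.822537
First compute Macaulay numerator sum_t t * PV_t:
  t * PV_t at t = 0.5000: 18.465228
  t * PV_t at t = 1.0000: 35.424897
  t * PV_t at t = 1.5000: 50.971076
  t * PV_t at t = 2.0000: 65.190824
  t * PV_t at t = 2.5000: 78.166456
  t * PV_t at t = 3.0000: 89.975776
  t * PV_t at t = 3.5000: 100.692316
  t * PV_t at t = 4.0000: 110.385546
  t * PV_t at t = 4.5000: 119.121093
  t * PV_t at t = 5.0000: 126.960931
  t * PV_t at t = 5.5000: 133.963572
  t * PV_t at t = 6.0000: 140.184248
  t * PV_t at t = 6.5000: 145.675078
  t * PV_t at t = 7.0000: 150.485231
  t * PV_t at t = 7.5000: 154.661080
  t * PV_t at t = 8.0000: 158.246349
  t * PV_t at t = 8.5000: 161.282250
  t * PV_t at t = 9.0000: 163.807617
  t * PV_t at t = 9.5000: 165.859032
  t * PV_t at t = 10.0000: 4517.365471
Macaulay duration D = 6686.884070 / 946.822537 = 7.062447
Modified duration = D / (1 + y/m) = 7.062447 / (1 + 0.042500) = 6.774530


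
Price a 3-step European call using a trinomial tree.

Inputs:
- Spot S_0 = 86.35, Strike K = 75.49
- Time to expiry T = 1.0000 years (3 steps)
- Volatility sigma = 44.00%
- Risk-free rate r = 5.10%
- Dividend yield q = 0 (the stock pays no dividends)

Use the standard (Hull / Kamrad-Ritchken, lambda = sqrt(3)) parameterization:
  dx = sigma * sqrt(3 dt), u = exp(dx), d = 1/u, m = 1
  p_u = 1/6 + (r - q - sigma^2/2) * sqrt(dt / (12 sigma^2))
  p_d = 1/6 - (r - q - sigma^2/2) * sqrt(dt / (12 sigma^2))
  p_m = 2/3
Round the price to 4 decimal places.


dt = T/N = 0.333333; dx = sigma*sqrt(3*dt) = 0.440000
u = exp(dx) = 1.552707; d = 1/u = 0.644036
p_u = 0.149318, p_m = 0.666667, p_d = 0.184015
Discount per step: exp(-r*dt) = 0.983144
Stock lattice S(k, j) with j the centered position index:
  k=0: S(0,+0) = 86.3500
  k=1: S(1,-1) = 55.6125; S(1,+0) = 86.3500; S(1,+1) = 134.0763
  k=2: S(2,-2) = 35.8165; S(2,-1) = 55.6125; S(2,+0) = 86.3500; S(2,+1) = 134.0763; S(2,+2) = 208.1812
  k=3: S(3,-3) = 23.0671; S(3,-2) = 35.8165; S(3,-1) = 55.6125; S(3,+0) = 86.3500; S(3,+1) = 134.0763; S(3,+2) = 208.1812; S(3,+3) = 323.2444
Terminal payoffs V(N, j) = max(S_T - K, 0):
  V(3,-3) = 0.000000; V(3,-2) = 0.000000; V(3,-1) = 0.000000; V(3,+0) = 10.860000; V(3,+1) = 58.586268; V(3,+2) = 132.691190; V(3,+3) = 247.754436
Backward induction: V(k, j) = exp(-r*dt) * [p_u * V(k+1, j+1) + p_m * V(k+1, j) + p_d * V(k+1, j-1)]
  V(2,-2) = exp(-r*dt) * [p_u*0.000000 + p_m*0.000000 + p_d*0.000000] = 0.000000
  V(2,-1) = exp(-r*dt) * [p_u*10.860000 + p_m*0.000000 + p_d*0.000000] = 1.594261
  V(2,+0) = exp(-r*dt) * [p_u*58.586268 + p_m*10.860000 + p_d*0.000000] = 15.718496
  V(2,+1) = exp(-r*dt) * [p_u*132.691190 + p_m*58.586268 + p_d*10.860000] = 59.843095
  V(2,+2) = exp(-r*dt) * [p_u*247.754436 + p_m*132.691190 + p_d*58.586268] = 133.939363
  V(1,-1) = exp(-r*dt) * [p_u*15.718496 + p_m*1.594261 + p_d*0.000000] = 3.352420
  V(1,+0) = exp(-r*dt) * [p_u*59.843095 + p_m*15.718496 + p_d*1.594261] = 19.375823
  V(1,+1) = exp(-r*dt) * [p_u*133.939363 + p_m*59.843095 + p_d*15.718496] = 61.729056
  V(0,+0) = exp(-r*dt) * [p_u*61.729056 + p_m*19.375823 + p_d*3.352420] = 22.367877

Answer: Price = V(0,0) = 22.3679


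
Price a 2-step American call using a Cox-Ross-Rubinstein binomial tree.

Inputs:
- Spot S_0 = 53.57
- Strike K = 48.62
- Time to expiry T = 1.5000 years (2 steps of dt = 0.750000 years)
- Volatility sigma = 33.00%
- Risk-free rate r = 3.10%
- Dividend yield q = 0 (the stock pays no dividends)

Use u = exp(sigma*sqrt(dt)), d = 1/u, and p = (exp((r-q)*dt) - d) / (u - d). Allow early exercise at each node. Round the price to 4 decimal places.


dt = T/N = 0.750000
u = exp(sigma*sqrt(dt)) = 1.330811; d = 1/u = 0.751422
p = (exp((r-q)*dt) - d) / (u - d) = 0.469634
Discount per step: exp(-r*dt) = 0.977018
Stock lattice S(k, i) with i counting down-moves:
  k=0: S(0,0) = 53.5700
  k=1: S(1,0) = 71.2915; S(1,1) = 40.2537
  k=2: S(2,0) = 94.8755; S(2,1) = 53.5700; S(2,2) = 30.2475
Terminal payoffs V(N, i) = max(S_T - K, 0):
  V(2,0) = 46.255545; V(2,1) = 4.950000; V(2,2) = 0.000000
Backward induction: V(k, i) = exp(-r*dt) * [p * V(k+1, i) + (1-p) * V(k+1, i+1)]; then take max(V_cont, immediate exercise) for American.
  V(1,0) = exp(-r*dt) * [p*46.255545 + (1-p)*4.950000] = 23.788910; exercise = 22.671535; V(1,0) = max -> 23.788910
  V(1,1) = exp(-r*dt) * [p*4.950000 + (1-p)*0.000000] = 2.271262; exercise = 0.000000; V(1,1) = max -> 2.271262
  V(0,0) = exp(-r*dt) * [p*23.788910 + (1-p)*2.271262] = 12.092239; exercise = 4.950000; V(0,0) = max -> 12.092239

Answer: Price = V(0,0) = 12.0922


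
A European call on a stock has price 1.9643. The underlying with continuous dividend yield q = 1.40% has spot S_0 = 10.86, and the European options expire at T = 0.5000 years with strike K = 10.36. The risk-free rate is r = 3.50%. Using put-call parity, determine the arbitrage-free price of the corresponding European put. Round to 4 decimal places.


Put-call parity: C - P = S_0 * exp(-qT) - K * exp(-rT).
S_0 * exp(-qT) = 10.8600 * 0.99302444 = 10.78424545
K * exp(-rT) = 10.3600 * 0.98265224 = 10.18027716
P = C - S*exp(-qT) + K*exp(-rT)
P = 1.9643 - 10.78424545 + 10.18027716 = 1.3603

Answer: Put price = 1.3603


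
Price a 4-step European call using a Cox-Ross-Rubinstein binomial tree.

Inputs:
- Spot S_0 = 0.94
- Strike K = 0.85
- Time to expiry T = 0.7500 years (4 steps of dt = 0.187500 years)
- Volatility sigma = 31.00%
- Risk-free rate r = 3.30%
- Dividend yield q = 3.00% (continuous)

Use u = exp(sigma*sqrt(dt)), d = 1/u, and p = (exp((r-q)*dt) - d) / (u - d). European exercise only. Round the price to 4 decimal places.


dt = T/N = 0.187500
u = exp(sigma*sqrt(dt)) = 1.143660; d = 1/u = 0.874385
p = (exp((r-q)*dt) - d) / (u - d) = 0.468581
Discount per step: exp(-r*dt) = 0.993832
Stock lattice S(k, i) with i counting down-moves:
  k=0: S(0,0) = 0.9400
  k=1: S(1,0) = 1.0750; S(1,1) = 0.8219
  k=2: S(2,0) = 1.2295; S(2,1) = 0.9400; S(2,2) = 0.7187
  k=3: S(3,0) = 1.4061; S(3,1) = 1.0750; S(3,2) = 0.8219; S(3,3) = 0.6284
  k=4: S(4,0) = 1.6081; S(4,1) = 1.2295; S(4,2) = 0.9400; S(4,3) = 0.7187; S(4,4) = 0.5495
Terminal payoffs V(N, i) = max(S_T - K, 0):
  V(4,0) = 0.758111; V(4,1) = 0.379481; V(4,2) = 0.090000; V(4,3) = 0.000000; V(4,4) = 0.000000
Backward induction: V(k, i) = exp(-r*dt) * [p * V(k+1, i) + (1-p) * V(k+1, i+1)].
  V(3,0) = exp(-r*dt) * [p*0.758111 + (1-p)*0.379481] = 0.553465
  V(3,1) = exp(-r*dt) * [p*0.379481 + (1-p)*0.090000] = 0.224254
  V(3,2) = exp(-r*dt) * [p*0.090000 + (1-p)*0.000000] = 0.041912
  V(3,3) = exp(-r*dt) * [p*0.000000 + (1-p)*0.000000] = 0.000000
  V(2,0) = exp(-r*dt) * [p*0.553465 + (1-p)*0.224254] = 0.376181
  V(2,1) = exp(-r*dt) * [p*0.224254 + (1-p)*0.041912] = 0.126568
  V(2,2) = exp(-r*dt) * [p*0.041912 + (1-p)*0.000000] = 0.019518
  V(1,0) = exp(-r*dt) * [p*0.376181 + (1-p)*0.126568] = 0.242030
  V(1,1) = exp(-r*dt) * [p*0.126568 + (1-p)*0.019518] = 0.069250
  V(0,0) = exp(-r*dt) * [p*0.242030 + (1-p)*0.069250] = 0.149285

Answer: Price = V(0,0) = 0.1493


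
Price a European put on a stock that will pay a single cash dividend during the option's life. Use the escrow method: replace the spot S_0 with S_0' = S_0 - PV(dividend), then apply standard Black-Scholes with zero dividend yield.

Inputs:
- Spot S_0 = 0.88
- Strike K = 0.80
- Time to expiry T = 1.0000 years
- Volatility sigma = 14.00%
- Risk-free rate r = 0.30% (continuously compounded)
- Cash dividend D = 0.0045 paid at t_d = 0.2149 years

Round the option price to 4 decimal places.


PV(D) = D * exp(-r * t_d) = 0.0045 * 0.99935551 = 0.00449710
S_0' = S_0 - PV(D) = 0.8800 - 0.00449710 = 0.87550290
d1 = (ln(S_0'/K) + (r + sigma^2/2)*T) / (sigma*sqrt(T)) = 0.73561955
d2 = d1 - sigma*sqrt(T) = 0.59561955
exp(-rT) = 0.99700450
N(-d1) = 0.23098113; N(-d2) = 0.27571471
P = K * exp(-rT) * N(-d2) - S_0' * N(-d1) = 0.8000 * 0.99700450 * 0.27571471 - 0.87550290 * 0.23098113 = 0.0177

Answer: Price = 0.0177


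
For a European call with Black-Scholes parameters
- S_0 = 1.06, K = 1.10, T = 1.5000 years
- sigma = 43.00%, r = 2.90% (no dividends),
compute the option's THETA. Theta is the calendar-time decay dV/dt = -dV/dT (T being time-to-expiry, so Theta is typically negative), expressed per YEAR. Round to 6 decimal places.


d1 = 0.2755841697; d2 = -0.2510561250
phi(d1) = 0.3840771441; exp(-qT) = 1.0000000000; exp(-rT) = 0.9574325541
Theta = -S*exp(-qT)*phi(d1)*sigma/(2*sqrt(T)) - r*K*exp(-rT)*N(d2) + q*S*exp(-qT)*N(d1)
N(d1) = 0.6085662651; N(d2) = 0.4008853584; sqrt(T) = 1.2247448714
Term 1 = -1.0600 * 1.0000000000 * 0.3840771441 * 0.4300 / (2 * 1.2247448714) = -0.0714689101
Term 2 = -0.0290 * 1.1000 * 0.9574325541 * 0.4008853584 = -0.0122438801
Term 3 = 0 (no dividend yield, q = 0)
Theta = -0.0714689101 + (-0.0122438801) + (0.0000000000) = -0.083713

Answer: Theta = -0.083713


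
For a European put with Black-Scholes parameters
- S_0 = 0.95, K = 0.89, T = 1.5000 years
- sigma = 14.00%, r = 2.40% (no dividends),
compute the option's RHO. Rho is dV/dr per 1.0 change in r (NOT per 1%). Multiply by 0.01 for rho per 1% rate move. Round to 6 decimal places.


Answer: Rho = -0.395198

Derivation:
d1 = 0.6761788550; d2 = 0.5047145730
phi(d1) = 0.3174142883; exp(-qT) = 1.0000000000; exp(-rT) = 0.9646402935
N(-d2) = 0.3068796620
Rho = -K*T*exp(-rT)*N(-d2) = -0.8900 * 1.5000 * 0.9646402935 * 0.3068796620 = -0.395198


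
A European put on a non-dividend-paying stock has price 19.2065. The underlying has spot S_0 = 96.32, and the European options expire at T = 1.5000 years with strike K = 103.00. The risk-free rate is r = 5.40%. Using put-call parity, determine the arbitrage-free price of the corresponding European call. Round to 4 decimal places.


Answer: Call price = 20.5405

Derivation:
Put-call parity: C - P = S_0 * exp(-qT) - K * exp(-rT).
S_0 * exp(-qT) = 96.3200 * 1.00000000 = 96.32000000
K * exp(-rT) = 103.0000 * 0.92219369 = 94.98595022
C = P + S*exp(-qT) - K*exp(-rT)
C = 19.2065 + 96.32000000 - 94.98595022 = 20.5405


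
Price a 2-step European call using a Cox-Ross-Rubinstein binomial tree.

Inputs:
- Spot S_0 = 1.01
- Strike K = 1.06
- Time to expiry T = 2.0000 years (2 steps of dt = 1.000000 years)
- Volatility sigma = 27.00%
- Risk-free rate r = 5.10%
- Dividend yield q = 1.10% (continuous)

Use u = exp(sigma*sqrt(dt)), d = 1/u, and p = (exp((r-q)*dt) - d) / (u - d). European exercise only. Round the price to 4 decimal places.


dt = T/N = 1.000000
u = exp(sigma*sqrt(dt)) = 1.309964; d = 1/u = 0.763379
p = (exp((r-q)*dt) - d) / (u - d) = 0.507572
Discount per step: exp(-r*dt) = 0.950279
Stock lattice S(k, i) with i counting down-moves:
  k=0: S(0,0) = 1.0100
  k=1: S(1,0) = 1.3231; S(1,1) = 0.7710
  k=2: S(2,0) = 1.7332; S(2,1) = 1.0100; S(2,2) = 0.5886
Terminal payoffs V(N, i) = max(S_T - K, 0):
  V(2,0) = 0.673167; V(2,1) = 0.000000; V(2,2) = 0.000000
Backward induction: V(k, i) = exp(-r*dt) * [p * V(k+1, i) + (1-p) * V(k+1, i+1)].
  V(1,0) = exp(-r*dt) * [p*0.673167 + (1-p)*0.000000] = 0.324692
  V(1,1) = exp(-r*dt) * [p*0.000000 + (1-p)*0.000000] = 0.000000
  V(0,0) = exp(-r*dt) * [p*0.324692 + (1-p)*0.000000] = 0.156610

Answer: Price = V(0,0) = 0.1566


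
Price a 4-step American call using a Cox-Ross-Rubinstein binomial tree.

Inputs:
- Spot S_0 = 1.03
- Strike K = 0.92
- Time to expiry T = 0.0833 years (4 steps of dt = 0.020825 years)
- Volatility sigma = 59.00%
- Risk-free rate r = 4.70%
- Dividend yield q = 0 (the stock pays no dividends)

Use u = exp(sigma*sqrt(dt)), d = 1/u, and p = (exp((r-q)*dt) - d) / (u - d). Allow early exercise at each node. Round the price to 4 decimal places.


dt = T/N = 0.020825
u = exp(sigma*sqrt(dt)) = 1.088872; d = 1/u = 0.918382
p = (exp((r-q)*dt) - d) / (u - d) = 0.484471
Discount per step: exp(-r*dt) = 0.999022
Stock lattice S(k, i) with i counting down-moves:
  k=0: S(0,0) = 1.0300
  k=1: S(1,0) = 1.1215; S(1,1) = 0.9459
  k=2: S(2,0) = 1.2212; S(2,1) = 1.0300; S(2,2) = 0.8687
  k=3: S(3,0) = 1.3297; S(3,1) = 1.1215; S(3,2) = 0.9459; S(3,3) = 0.7978
  k=4: S(4,0) = 1.4479; S(4,1) = 1.2212; S(4,2) = 1.0300; S(4,3) = 0.8687; S(4,4) = 0.7327
Terminal payoffs V(N, i) = max(S_T - K, 0):
  V(4,0) = 0.527919; V(4,1) = 0.301211; V(4,2) = 0.110000; V(4,3) = 0.000000; V(4,4) = 0.000000
Backward induction: V(k, i) = exp(-r*dt) * [p * V(k+1, i) + (1-p) * V(k+1, i+1)]; then take max(V_cont, immediate exercise) for American.
  V(3,0) = exp(-r*dt) * [p*0.527919 + (1-p)*0.301211] = 0.410642; exercise = 0.409742; V(3,0) = max -> 0.410642
  V(3,1) = exp(-r*dt) * [p*0.301211 + (1-p)*0.110000] = 0.202438; exercise = 0.201538; V(3,1) = max -> 0.202438
  V(3,2) = exp(-r*dt) * [p*0.110000 + (1-p)*0.000000] = 0.053240; exercise = 0.025933; V(3,2) = max -> 0.053240
  V(3,3) = exp(-r*dt) * [p*0.000000 + (1-p)*0.000000] = 0.000000; exercise = 0.000000; V(3,3) = max -> 0.000000
  V(2,0) = exp(-r*dt) * [p*0.410642 + (1-p)*0.202438] = 0.303010; exercise = 0.301211; V(2,0) = max -> 0.303010
  V(2,1) = exp(-r*dt) * [p*0.202438 + (1-p)*0.053240] = 0.125399; exercise = 0.110000; V(2,1) = max -> 0.125399
  V(2,2) = exp(-r*dt) * [p*0.053240 + (1-p)*0.000000] = 0.025768; exercise = 0.000000; V(2,2) = max -> 0.025768
  V(1,0) = exp(-r*dt) * [p*0.303010 + (1-p)*0.125399] = 0.211240; exercise = 0.201538; V(1,0) = max -> 0.211240
  V(1,1) = exp(-r*dt) * [p*0.125399 + (1-p)*0.025768] = 0.073964; exercise = 0.025933; V(1,1) = max -> 0.073964
  V(0,0) = exp(-r*dt) * [p*0.211240 + (1-p)*0.073964] = 0.140333; exercise = 0.110000; V(0,0) = max -> 0.140333

Answer: Price = V(0,0) = 0.1403


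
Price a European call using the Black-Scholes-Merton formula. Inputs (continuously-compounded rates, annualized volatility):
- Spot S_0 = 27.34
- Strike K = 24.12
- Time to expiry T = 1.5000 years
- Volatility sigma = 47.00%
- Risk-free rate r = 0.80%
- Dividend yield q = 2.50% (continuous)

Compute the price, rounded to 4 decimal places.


Answer: Price = 7.0151

Derivation:
d1 = (ln(S/K) + (r - q + 0.5*sigma^2) * T) / (sigma * sqrt(T)) = 0.46120671
d2 = d1 - sigma * sqrt(T) = -0.11442338
exp(-rT) = 0.98807171; exp(-qT) = 0.96319442
C = S_0 * exp(-qT) * N(d1) - K * exp(-rT) * N(d2)
N(d1) = 0.67767485; N(d2) = 0.45445109
C = 27.3400 * 0.96319442 * 0.67767485 - 24.1200 * 0.98807171 * 0.45445109 = 7.0151


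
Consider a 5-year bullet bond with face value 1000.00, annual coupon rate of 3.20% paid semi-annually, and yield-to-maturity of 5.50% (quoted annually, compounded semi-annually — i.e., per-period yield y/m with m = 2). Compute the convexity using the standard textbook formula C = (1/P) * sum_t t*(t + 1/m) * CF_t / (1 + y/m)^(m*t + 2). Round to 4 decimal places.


Answer: Convexity = 23.5520

Derivation:
Coupon per period c = face * coupon_rate / m = 16.000000
Periods per year m = 2; per-period yield y/m = 0.027500
Number of cashflows N = 10
Cashflows (t years, CF_t, discount factor 1/(1+y/m)^(m*t), PV):
  t = 0.5000: CF_t = 16.000000, DF = 0.973236, PV = 15.571776
  t = 1.0000: CF_t = 16.000000, DF = 0.947188, PV = 15.155013
  t = 1.5000: CF_t = 16.000000, DF = 0.921838, PV = 14.749405
  t = 2.0000: CF_t = 16.000000, DF = 0.897166, PV = 14.354652
  t = 2.5000: CF_t = 16.000000, DF = 0.873154, PV = 13.970464
  t = 3.0000: CF_t = 16.000000, DF = 0.849785, PV = 13.596559
  t = 3.5000: CF_t = 16.000000, DF = 0.827041, PV = 13.232660
  t = 4.0000: CF_t = 16.000000, DF = 0.804906, PV = 12.878502
  t = 4.5000: CF_t = 16.000000, DF = 0.783364, PV = 12.533822
  t = 5.0000: CF_t = 1016.000000, DF = 0.762398, PV = 774.596272
Price P = sum_t PV_t = 900.639124
Convexity numerator sum_t t*(t + 1/m) * CF_t / (1+y/m)^(m*t + 2):
  t = 0.5000: term = 7.374702
  t = 1.0000: term = 21.531978
  t = 1.5000: term = 41.911392
  t = 2.0000: term = 67.982793
  t = 2.5000: term = 99.244953
  t = 3.0000: term = 135.224267
  t = 3.5000: term = 175.473502
  t = 4.0000: term = 219.570597
  t = 4.5000: term = 267.117514
  t = 5.0000: term = 20176.435119
Convexity = (1/P) * sum = 21211.866818 / 900.639124 = 23.552016


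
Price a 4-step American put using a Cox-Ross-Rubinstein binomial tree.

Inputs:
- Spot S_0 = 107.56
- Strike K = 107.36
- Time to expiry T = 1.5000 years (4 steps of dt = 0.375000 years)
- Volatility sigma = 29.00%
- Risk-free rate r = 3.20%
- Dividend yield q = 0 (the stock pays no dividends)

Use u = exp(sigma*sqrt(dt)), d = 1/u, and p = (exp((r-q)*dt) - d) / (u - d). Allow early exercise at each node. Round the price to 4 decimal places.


dt = T/N = 0.375000
u = exp(sigma*sqrt(dt)) = 1.194333; d = 1/u = 0.837287
p = (exp((r-q)*dt) - d) / (u - d) = 0.489531
Discount per step: exp(-r*dt) = 0.988072
Stock lattice S(k, i) with i counting down-moves:
  k=0: S(0,0) = 107.5600
  k=1: S(1,0) = 128.4625; S(1,1) = 90.0586
  k=2: S(2,0) = 153.4270; S(2,1) = 107.5600; S(2,2) = 75.4049
  k=3: S(3,0) = 183.2429; S(3,1) = 128.4625; S(3,2) = 90.0586; S(3,3) = 63.1356
  k=4: S(4,0) = 218.8531; S(4,1) = 153.4270; S(4,2) = 107.5600; S(4,3) = 75.4049; S(4,4) = 52.8626
Terminal payoffs V(N, i) = max(K - S_T, 0):
  V(4,0) = 0.000000; V(4,1) = 0.000000; V(4,2) = 0.000000; V(4,3) = 31.955058; V(4,4) = 54.497362
Backward induction: V(k, i) = exp(-r*dt) * [p * V(k+1, i) + (1-p) * V(k+1, i+1)]; then take max(V_cont, immediate exercise) for American.
  V(3,0) = exp(-r*dt) * [p*0.000000 + (1-p)*0.000000] = 0.000000; exercise = 0.000000; V(3,0) = max -> 0.000000
  V(3,1) = exp(-r*dt) * [p*0.000000 + (1-p)*0.000000] = 0.000000; exercise = 0.000000; V(3,1) = max -> 0.000000
  V(3,2) = exp(-r*dt) * [p*0.000000 + (1-p)*31.955058] = 16.117494; exercise = 17.301377; V(3,2) = max -> 17.301377
  V(3,3) = exp(-r*dt) * [p*31.955058 + (1-p)*54.497362] = 42.943778; exercise = 44.224399; V(3,3) = max -> 44.224399
  V(2,0) = exp(-r*dt) * [p*0.000000 + (1-p)*0.000000] = 0.000000; exercise = 0.000000; V(2,0) = max -> 0.000000
  V(2,1) = exp(-r*dt) * [p*0.000000 + (1-p)*17.301377] = 8.726470; exercise = 0.000000; V(2,1) = max -> 8.726470
  V(2,2) = exp(-r*dt) * [p*17.301377 + (1-p)*44.224399] = 30.674437; exercise = 31.955058; V(2,2) = max -> 31.955058
  V(1,0) = exp(-r*dt) * [p*0.000000 + (1-p)*8.726470] = 4.401457; exercise = 0.000000; V(1,0) = max -> 4.401457
  V(1,1) = exp(-r*dt) * [p*8.726470 + (1-p)*31.955058] = 20.338415; exercise = 17.301377; V(1,1) = max -> 20.338415
  V(0,0) = exp(-r*dt) * [p*4.401457 + (1-p)*20.338415] = 12.387239; exercise = 0.000000; V(0,0) = max -> 12.387239

Answer: Price = V(0,0) = 12.3872


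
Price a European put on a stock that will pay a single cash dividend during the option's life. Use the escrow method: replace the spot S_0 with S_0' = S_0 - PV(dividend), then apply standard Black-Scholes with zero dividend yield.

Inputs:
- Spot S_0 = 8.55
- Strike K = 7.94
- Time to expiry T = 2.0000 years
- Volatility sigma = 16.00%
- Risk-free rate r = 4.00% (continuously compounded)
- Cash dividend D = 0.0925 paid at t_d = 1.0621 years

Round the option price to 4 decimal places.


PV(D) = D * exp(-r * t_d) = 0.0925 * 0.95840580 = 0.08865254
S_0' = S_0 - PV(D) = 8.5500 - 0.08865254 = 8.46134746
d1 = (ln(S_0'/K) + (r + sigma^2/2)*T) / (sigma*sqrt(T)) = 0.74774403
d2 = d1 - sigma*sqrt(T) = 0.52146986
exp(-rT) = 0.92311635
N(-d1) = 0.22730728; N(-d2) = 0.30101975
P = K * exp(-rT) * N(-d2) - S_0' * N(-d1) = 7.9400 * 0.92311635 * 0.30101975 - 8.46134746 * 0.22730728 = 0.2830

Answer: Price = 0.2830


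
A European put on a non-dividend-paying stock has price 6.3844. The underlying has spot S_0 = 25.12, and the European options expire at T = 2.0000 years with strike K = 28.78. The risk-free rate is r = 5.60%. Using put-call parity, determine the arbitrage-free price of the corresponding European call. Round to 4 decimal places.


Put-call parity: C - P = S_0 * exp(-qT) - K * exp(-rT).
S_0 * exp(-qT) = 25.1200 * 1.00000000 = 25.12000000
K * exp(-rT) = 28.7800 * 0.89404426 = 25.73059373
C = P + S*exp(-qT) - K*exp(-rT)
C = 6.3844 + 25.12000000 - 25.73059373 = 5.7738

Answer: Call price = 5.7738


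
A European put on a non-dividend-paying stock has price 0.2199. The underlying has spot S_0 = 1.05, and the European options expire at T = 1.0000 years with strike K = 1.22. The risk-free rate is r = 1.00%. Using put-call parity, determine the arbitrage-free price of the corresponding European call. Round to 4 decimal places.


Answer: Call price = 0.0620

Derivation:
Put-call parity: C - P = S_0 * exp(-qT) - K * exp(-rT).
S_0 * exp(-qT) = 1.0500 * 1.00000000 = 1.05000000
K * exp(-rT) = 1.2200 * 0.99004983 = 1.20786080
C = P + S*exp(-qT) - K*exp(-rT)
C = 0.2199 + 1.05000000 - 1.20786080 = 0.0620


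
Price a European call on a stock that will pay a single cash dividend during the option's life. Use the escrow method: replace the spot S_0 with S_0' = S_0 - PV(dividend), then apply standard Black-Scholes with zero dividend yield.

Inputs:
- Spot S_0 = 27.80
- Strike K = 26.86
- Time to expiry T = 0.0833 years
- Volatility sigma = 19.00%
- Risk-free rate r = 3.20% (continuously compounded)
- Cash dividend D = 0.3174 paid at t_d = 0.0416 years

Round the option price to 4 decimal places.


PV(D) = D * exp(-r * t_d) = 0.3174 * 0.99866969 = 0.31697776
S_0' = S_0 - PV(D) = 27.8000 - 0.31697776 = 27.48302224
d1 = (ln(S_0'/K) + (r + sigma^2/2)*T) / (sigma*sqrt(T)) = 0.49417846
d2 = d1 - sigma*sqrt(T) = 0.43934116
exp(-rT) = 0.99733795
N(d1) = 0.68940993; N(d2) = 0.66979282
C = S_0' * N(d1) - K * exp(-rT) * N(d2) = 27.48302224 * 0.68940993 - 26.8600 * 0.99733795 * 0.66979282 = 1.0043

Answer: Price = 1.0043
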